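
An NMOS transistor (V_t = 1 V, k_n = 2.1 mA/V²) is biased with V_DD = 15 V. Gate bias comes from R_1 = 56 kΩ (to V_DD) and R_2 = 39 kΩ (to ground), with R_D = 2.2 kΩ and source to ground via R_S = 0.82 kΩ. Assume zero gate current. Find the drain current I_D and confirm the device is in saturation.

V_G = V_DD·R_2/(R_1+R_2) = 15×39/95 = 6.16 V.
Assume saturation: I_D = (k_n/2)(V_GS − V_t)² with V_GS = V_G − I_D·R_S = 6.16 − 0.82·I_D.
Substituting gives 0.706·I_D² − 9.88·I_D + 27.9 = 0, with roots I_D = 3.93 or 10.1 mA.
The root I_D = 10.1 mA gives V_GS = -2.1 V ≤ V_t, so take I_D = 3.93 mA.
Then V_GS = 2.93 V and V_DS = V_DD − I_D(R_D+R_S) = 15 − 3.93×3.02 = 3.13 V.
Saturation requires V_DS ≥ V_GS − V_t = 1.93 V; 3.13 ≥ 1.93 ✓.

I_D ≈ 3.9 mA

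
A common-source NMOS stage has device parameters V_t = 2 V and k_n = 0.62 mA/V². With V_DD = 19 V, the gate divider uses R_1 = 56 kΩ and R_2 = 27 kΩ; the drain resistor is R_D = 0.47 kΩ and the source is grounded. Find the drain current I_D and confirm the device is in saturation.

V_G = V_DD·R_2/(R_1+R_2) = 19×27/83 = 6.18 V. With the source grounded, V_GS = V_G = 6.18 V.
Assume saturation: I_D = (k_n/2)(V_GS − V_t)² = (0.62/2)×(6.18 − 2)² = 0.31×4.18² = 5.42 mA.
V_DS = V_DD − I_D·R_D = 19 − 5.42×0.47 = 16.5 V.
Saturation requires V_DS ≥ V_GS − V_t = 4.18 V; 16.5 ≥ 4.18 ✓.

I_D ≈ 5.4 mA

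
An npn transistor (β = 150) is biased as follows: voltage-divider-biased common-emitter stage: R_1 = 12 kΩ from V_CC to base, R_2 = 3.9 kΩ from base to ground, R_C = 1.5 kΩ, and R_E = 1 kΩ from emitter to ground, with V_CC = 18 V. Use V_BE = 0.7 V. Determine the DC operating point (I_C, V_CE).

I_C ≈ 3.6 mA, V_CE ≈ 8.9 V

Thevenize the base divider: V_Th = V_CC·R_2/(R_1+R_2) = 18×3.9/15.9 = 4.42 V, R_Th = R_1‖R_2 = 2.94 kΩ.
Base-emitter loop: V_Th = I_B·R_Th + V_BE + (β+1)I_B·R_E, so I_B = (4.42 − 0.7) / (2.94 + 151×1) = 0.0241 mA.
I_C = β·I_B = 150×0.0241 = 3.62 mA, and I_E = (β+1)I_B = 3.64 mA.
V_CE = V_CC − I_C·R_C − I_E·R_E = 18 − 3.62×1.5 − 3.64×1 = 8.93 V.
V_CE = 8.93 V > 0.2 V confirms active-region operation.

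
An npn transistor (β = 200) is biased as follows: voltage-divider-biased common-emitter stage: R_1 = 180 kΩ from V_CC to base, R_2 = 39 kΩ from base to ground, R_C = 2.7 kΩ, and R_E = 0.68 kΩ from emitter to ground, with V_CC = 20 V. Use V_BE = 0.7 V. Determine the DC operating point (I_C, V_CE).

I_C ≈ 3.4 mA, V_CE ≈ 8.5 V

Thevenize the base divider: V_Th = V_CC·R_2/(R_1+R_2) = 20×39/219 = 3.56 V, R_Th = R_1‖R_2 = 32.1 kΩ.
Base-emitter loop: V_Th = I_B·R_Th + V_BE + (β+1)I_B·R_E, so I_B = (3.56 − 0.7) / (32.1 + 201×0.68) = 0.017 mA.
I_C = β·I_B = 200×0.017 = 3.39 mA, and I_E = (β+1)I_B = 3.41 mA.
V_CE = V_CC − I_C·R_C − I_E·R_E = 20 − 3.39×2.7 − 3.41×0.68 = 8.52 V.
V_CE = 8.52 V > 0.2 V confirms active-region operation.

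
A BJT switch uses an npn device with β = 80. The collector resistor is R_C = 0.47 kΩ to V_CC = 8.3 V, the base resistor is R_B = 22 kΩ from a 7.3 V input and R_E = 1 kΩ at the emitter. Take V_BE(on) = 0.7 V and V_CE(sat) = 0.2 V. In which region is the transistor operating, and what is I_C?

Assume active. Base-emitter loop: I_B = (V_BB − V_BE)/(R_B + (β+1)R_E) = (7.3 − 0.7)/(22 + 81×1) = 0.0641 mA.
I_C = β·I_B = 80×0.0641 = 5.13 mA.
V_CE = V_CC − I_C·R_C − I_E·R_E = 8.3 − 5.13×0.47 − 5.19×1 = 0.7 V > V_CE(sat), so the active-region assumption holds.

active; I_C ≈ 5.1 mA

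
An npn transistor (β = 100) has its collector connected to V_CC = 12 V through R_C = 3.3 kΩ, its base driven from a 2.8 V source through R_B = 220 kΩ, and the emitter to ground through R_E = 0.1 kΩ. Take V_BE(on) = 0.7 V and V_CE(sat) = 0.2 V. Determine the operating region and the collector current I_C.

active; I_C ≈ 0.91 mA

Assume active. Base-emitter loop: I_B = (V_BB − V_BE)/(R_B + (β+1)R_E) = (2.8 − 0.7)/(220 + 101×0.1) = 0.00913 mA.
I_C = β·I_B = 100×0.00913 = 0.913 mA.
V_CE = V_CC − I_C·R_C − I_E·R_E = 12 − 0.913×3.3 − 0.922×0.1 = 8.9 V > V_CE(sat), so the active-region assumption holds.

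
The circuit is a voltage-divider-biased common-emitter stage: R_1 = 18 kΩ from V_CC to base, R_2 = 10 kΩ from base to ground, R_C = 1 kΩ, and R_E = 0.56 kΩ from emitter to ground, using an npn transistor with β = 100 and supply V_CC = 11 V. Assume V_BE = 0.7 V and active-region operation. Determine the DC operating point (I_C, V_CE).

Thevenize the base divider: V_Th = V_CC·R_2/(R_1+R_2) = 11×10/28 = 3.93 V, R_Th = R_1‖R_2 = 6.43 kΩ.
Base-emitter loop: V_Th = I_B·R_Th + V_BE + (β+1)I_B·R_E, so I_B = (3.93 − 0.7) / (6.43 + 101×0.56) = 0.0513 mA.
I_C = β·I_B = 100×0.0513 = 5.13 mA, and I_E = (β+1)I_B = 5.18 mA.
V_CE = V_CC − I_C·R_C − I_E·R_E = 11 − 5.13×1 − 5.18×0.56 = 2.98 V.
V_CE = 2.98 V > 0.2 V confirms active-region operation.

I_C ≈ 5.1 mA, V_CE ≈ 3 V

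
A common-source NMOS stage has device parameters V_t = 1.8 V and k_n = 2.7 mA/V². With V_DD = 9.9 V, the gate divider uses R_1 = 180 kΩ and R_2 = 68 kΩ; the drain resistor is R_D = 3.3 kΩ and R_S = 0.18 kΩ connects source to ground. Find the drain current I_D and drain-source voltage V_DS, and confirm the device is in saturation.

V_G = V_DD·R_2/(R_1+R_2) = 9.9×68/248 = 2.71 V.
Assume saturation: I_D = (k_n/2)(V_GS − V_t)² with V_GS = V_G − I_D·R_S = 2.71 − 0.18·I_D.
Substituting gives 0.0437·I_D² − 1.44·I_D + 1.13 = 0, with roots I_D = 0.801 or 32.2 mA.
The root I_D = 32.2 mA gives V_GS = -3.09 V ≤ V_t, so take I_D = 0.801 mA.
Then V_GS = 2.57 V and V_DS = V_DD − I_D(R_D+R_S) = 9.9 − 0.801×3.48 = 7.11 V.
Saturation requires V_DS ≥ V_GS − V_t = 0.77 V; 7.11 ≥ 0.77 ✓.

I_D ≈ 0.8 mA, V_DS ≈ 7.1 V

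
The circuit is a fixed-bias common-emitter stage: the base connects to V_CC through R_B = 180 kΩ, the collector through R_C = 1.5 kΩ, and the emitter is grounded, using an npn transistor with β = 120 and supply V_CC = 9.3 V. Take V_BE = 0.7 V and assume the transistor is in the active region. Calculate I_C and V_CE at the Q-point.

Base loop: V_CC = I_B·R_B + V_BE, so I_B = (9.3 − 0.7)/180 kΩ = 0.0478 mA.
In the active region I_C = β·I_B = 120 × 0.0478 = 5.73 mA.
Collector loop: V_CE = V_CC − I_C·R_C = 9.3 − 5.73×1.5 = 0.7 V.
Since V_CE = 0.7 V > V_CE(sat) ≈ 0.2 V, the transistor is in the active region as assumed.

I_C ≈ 5.7 mA, V_CE ≈ 0.7 V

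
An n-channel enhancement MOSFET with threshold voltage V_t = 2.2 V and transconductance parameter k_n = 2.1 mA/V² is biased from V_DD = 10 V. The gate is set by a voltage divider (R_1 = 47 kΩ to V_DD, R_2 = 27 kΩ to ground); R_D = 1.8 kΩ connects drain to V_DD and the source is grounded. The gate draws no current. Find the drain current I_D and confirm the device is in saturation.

V_G = V_DD·R_2/(R_1+R_2) = 10×27/74 = 3.65 V. With the source grounded, V_GS = V_G = 3.65 V.
Assume saturation: I_D = (k_n/2)(V_GS − V_t)² = (2.1/2)×(3.65 − 2.2)² = 1.05×1.45² = 2.2 mA.
V_DS = V_DD − I_D·R_D = 10 − 2.2×1.8 = 6.03 V.
Saturation requires V_DS ≥ V_GS − V_t = 1.45 V; 6.03 ≥ 1.45 ✓.

I_D ≈ 2.2 mA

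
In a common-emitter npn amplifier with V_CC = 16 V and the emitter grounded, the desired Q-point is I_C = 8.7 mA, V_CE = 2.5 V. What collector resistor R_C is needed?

Collector loop: V_CC = I_C·R_C + V_CE.
R_C = (V_CC − V_CE)/I_C = (16 − 2.5)/8.7 = 1.55 kΩ.

R_C ≈ 1.6 kΩ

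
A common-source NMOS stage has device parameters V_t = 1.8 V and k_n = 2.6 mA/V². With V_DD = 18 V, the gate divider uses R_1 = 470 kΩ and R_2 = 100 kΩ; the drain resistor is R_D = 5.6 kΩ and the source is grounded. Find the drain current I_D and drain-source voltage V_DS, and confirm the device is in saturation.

V_G = V_DD·R_2/(R_1+R_2) = 18×100/570 = 3.16 V. With the source grounded, V_GS = V_G = 3.16 V.
Assume saturation: I_D = (k_n/2)(V_GS − V_t)² = (2.6/2)×(3.16 − 1.8)² = 1.3×1.36² = 2.4 mA.
V_DS = V_DD − I_D·R_D = 18 − 2.4×5.6 = 4.58 V.
Saturation requires V_DS ≥ V_GS − V_t = 1.36 V; 4.58 ≥ 1.36 ✓.

I_D ≈ 2.4 mA, V_DS ≈ 4.6 V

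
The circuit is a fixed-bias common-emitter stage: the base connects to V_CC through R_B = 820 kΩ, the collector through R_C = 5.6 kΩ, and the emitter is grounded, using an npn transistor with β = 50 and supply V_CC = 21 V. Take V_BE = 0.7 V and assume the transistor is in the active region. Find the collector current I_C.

I_C ≈ 1.2 mA

Base loop: V_CC = I_B·R_B + V_BE, so I_B = (21 − 0.7)/820 kΩ = 0.0248 mA.
In the active region I_C = β·I_B = 50 × 0.0248 = 1.24 mA.
Collector loop: V_CE = V_CC − I_C·R_C = 21 − 1.24×5.6 = 14.1 V.
Since V_CE = 14.1 V > V_CE(sat) ≈ 0.2 V, the transistor is in the active region as assumed.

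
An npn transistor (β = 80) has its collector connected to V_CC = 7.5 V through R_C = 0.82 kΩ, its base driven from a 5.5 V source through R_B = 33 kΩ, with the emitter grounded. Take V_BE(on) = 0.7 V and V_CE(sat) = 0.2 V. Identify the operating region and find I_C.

saturation; I_C ≈ 8.9 mA

Assume active: I_B = (5.5 − 0.7)/33 = 0.145 mA, giving I_C = β·I_B = 11.6 mA.
But then V_CE = 7.5 − 11.6×0.82 = -2.04 V < V_CE(sat) = 0.2 V — impossible in the active region.
So the transistor is saturated. With V_CE = 0.2 V, I_C = (V_CC − 0.2)/R_C = 7.3/0.82 = 8.9 mA.
Check: β·I_B = 11.6 mA > I_C = 8.9 mA, confirming saturation.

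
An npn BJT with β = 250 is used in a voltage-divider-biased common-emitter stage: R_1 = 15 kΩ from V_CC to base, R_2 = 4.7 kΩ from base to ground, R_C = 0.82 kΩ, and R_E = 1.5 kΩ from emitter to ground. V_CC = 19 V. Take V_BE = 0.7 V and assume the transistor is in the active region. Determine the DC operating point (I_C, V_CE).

Thevenize the base divider: V_Th = V_CC·R_2/(R_1+R_2) = 19×4.7/19.7 = 4.53 V, R_Th = R_1‖R_2 = 3.58 kΩ.
Base-emitter loop: V_Th = I_B·R_Th + V_BE + (β+1)I_B·R_E, so I_B = (4.53 − 0.7) / (3.58 + 251×1.5) = 0.0101 mA.
I_C = β·I_B = 250×0.0101 = 2.52 mA, and I_E = (β+1)I_B = 2.53 mA.
V_CE = V_CC − I_C·R_C − I_E·R_E = 19 − 2.52×0.82 − 2.53×1.5 = 13.1 V.
V_CE = 13.1 V > 0.2 V confirms active-region operation.

I_C ≈ 2.5 mA, V_CE ≈ 13 V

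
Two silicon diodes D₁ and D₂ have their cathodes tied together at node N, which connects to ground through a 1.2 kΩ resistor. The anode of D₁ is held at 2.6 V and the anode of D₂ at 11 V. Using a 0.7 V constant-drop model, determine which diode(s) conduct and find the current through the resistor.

Only D₂ conducts; I_R ≈ 8.6 mA

Assume both conduct. Then node N would need to be at both 2.6−0.7 = 1.9 V and 11−0.7 = 10.3 V, which is impossible.
Assume only D₂ conducts: V_N = 11 − 0.7 = 10.3 V, so I_R = 10.3/1.2 = 8.58 mA.
Check D₁: its anode-to-cathode voltage is 2.6 − 10.3 = -7.7 V < 0.7 V, so it is off. The assumption is consistent.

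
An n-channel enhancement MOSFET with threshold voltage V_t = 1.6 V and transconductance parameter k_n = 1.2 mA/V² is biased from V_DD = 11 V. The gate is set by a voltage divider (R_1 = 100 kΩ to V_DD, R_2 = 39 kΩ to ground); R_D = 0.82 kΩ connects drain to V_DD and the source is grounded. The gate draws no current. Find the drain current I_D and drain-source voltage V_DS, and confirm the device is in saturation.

I_D ≈ 1.3 mA, V_DS ≈ 9.9 V

V_G = V_DD·R_2/(R_1+R_2) = 11×39/139 = 3.09 V. With the source grounded, V_GS = V_G = 3.09 V.
Assume saturation: I_D = (k_n/2)(V_GS − V_t)² = (1.2/2)×(3.09 − 1.6)² = 0.6×1.49² = 1.33 mA.
V_DS = V_DD − I_D·R_D = 11 − 1.33×0.82 = 9.91 V.
Saturation requires V_DS ≥ V_GS − V_t = 1.49 V; 9.91 ≥ 1.49 ✓.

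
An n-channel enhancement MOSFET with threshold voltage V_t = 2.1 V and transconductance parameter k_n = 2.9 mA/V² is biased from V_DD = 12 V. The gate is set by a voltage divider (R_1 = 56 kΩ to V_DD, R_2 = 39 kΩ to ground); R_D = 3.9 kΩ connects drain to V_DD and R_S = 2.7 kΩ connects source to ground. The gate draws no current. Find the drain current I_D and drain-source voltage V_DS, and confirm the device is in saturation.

V_G = V_DD·R_2/(R_1+R_2) = 12×39/95 = 4.93 V.
Assume saturation: I_D = (k_n/2)(V_GS − V_t)² with V_GS = V_G − I_D·R_S = 4.93 − 2.7·I_D.
Substituting gives 10.6·I_D² − 23.1·I_D + 11.6 = 0, with roots I_D = 0.776 or 1.41 mA.
The root I_D = 1.41 mA gives V_GS = 1.11 V ≤ V_t, so take I_D = 0.776 mA.
Then V_GS = 2.83 V and V_DS = V_DD − I_D(R_D+R_S) = 12 − 0.776×6.6 = 6.88 V.
Saturation requires V_DS ≥ V_GS − V_t = 0.731 V; 6.88 ≥ 0.731 ✓.

I_D ≈ 0.78 mA, V_DS ≈ 6.9 V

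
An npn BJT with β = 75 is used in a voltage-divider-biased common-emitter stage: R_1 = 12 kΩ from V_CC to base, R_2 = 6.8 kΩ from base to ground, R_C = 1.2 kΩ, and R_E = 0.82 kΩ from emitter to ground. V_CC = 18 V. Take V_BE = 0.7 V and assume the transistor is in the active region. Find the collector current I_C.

Thevenize the base divider: V_Th = V_CC·R_2/(R_1+R_2) = 18×6.8/18.8 = 6.51 V, R_Th = R_1‖R_2 = 4.34 kΩ.
Base-emitter loop: V_Th = I_B·R_Th + V_BE + (β+1)I_B·R_E, so I_B = (6.51 − 0.7) / (4.34 + 76×0.82) = 0.0872 mA.
I_C = β·I_B = 75×0.0872 = 6.54 mA, and I_E = (β+1)I_B = 6.62 mA.
V_CE = V_CC − I_C·R_C − I_E·R_E = 18 − 6.54×1.2 − 6.62×0.82 = 4.72 V.
V_CE = 4.72 V > 0.2 V confirms active-region operation.

I_C ≈ 6.5 mA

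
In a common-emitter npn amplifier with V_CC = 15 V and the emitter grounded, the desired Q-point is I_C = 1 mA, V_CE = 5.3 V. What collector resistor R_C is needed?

R_C ≈ 9.7 kΩ

Collector loop: V_CC = I_C·R_C + V_CE.
R_C = (V_CC − V_CE)/I_C = (15 − 5.3)/1 = 9.7 kΩ.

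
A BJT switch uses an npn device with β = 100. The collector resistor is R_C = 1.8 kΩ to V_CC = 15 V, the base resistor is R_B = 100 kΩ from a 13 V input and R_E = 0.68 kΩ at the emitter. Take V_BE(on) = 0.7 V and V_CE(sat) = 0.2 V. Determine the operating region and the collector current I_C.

Assume active: I_B = (13 − 0.7)/(100 + 101×0.68) = 0.0729 mA, I_C = β·I_B = 7.29 mA.
Then V_CE = 15 − 7.29×1.8 − 7.36×0.68 = -3.13 V < 0.2 V — the active assumption fails.
Re-solve with V_CE = 0.2 V. KCL at the emitter: V_E/R_E = (V_BB−0.7−V_E)/R_B + (V_CC−0.2−V_E)/R_C, giving V_E = 4.1 V.
I_C = (V_CC − 0.2 − V_E)/R_C = (14.8 − 4.1)/1.8 = 5.95 mA.
Check: I_B = (12.3 − 4.1)/100 = 0.082 mA, and β·I_B = 8.2 mA > I_C, confirming saturation.

saturation; I_C ≈ 5.9 mA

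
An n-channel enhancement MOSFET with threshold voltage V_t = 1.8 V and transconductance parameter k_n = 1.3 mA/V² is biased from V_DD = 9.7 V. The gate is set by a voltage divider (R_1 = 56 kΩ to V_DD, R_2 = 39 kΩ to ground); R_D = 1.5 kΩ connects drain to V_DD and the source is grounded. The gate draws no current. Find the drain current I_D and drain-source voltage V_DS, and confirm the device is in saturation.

I_D ≈ 3.1 mA, V_DS ≈ 5.1 V

V_G = V_DD·R_2/(R_1+R_2) = 9.7×39/95 = 3.98 V. With the source grounded, V_GS = V_G = 3.98 V.
Assume saturation: I_D = (k_n/2)(V_GS − V_t)² = (1.3/2)×(3.98 − 1.8)² = 0.65×2.18² = 3.1 mA.
V_DS = V_DD − I_D·R_D = 9.7 − 3.1×1.5 = 5.06 V.
Saturation requires V_DS ≥ V_GS − V_t = 2.18 V; 5.06 ≥ 2.18 ✓.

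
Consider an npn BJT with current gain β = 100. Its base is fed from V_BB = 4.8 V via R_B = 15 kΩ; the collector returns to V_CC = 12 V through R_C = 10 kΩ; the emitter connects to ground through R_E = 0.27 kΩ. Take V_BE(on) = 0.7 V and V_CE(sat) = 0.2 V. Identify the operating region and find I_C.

saturation; I_C ≈ 1.1 mA

Assume active: I_B = (4.8 − 0.7)/(15 + 101×0.27) = 0.097 mA, I_C = β·I_B = 9.7 mA.
Then V_CE = 12 − 9.7×10 − 9.8×0.27 = -87.6 V < 0.2 V — the active assumption fails.
Re-solve with V_CE = 0.2 V. KCL at the emitter: V_E/R_E = (V_BB−0.7−V_E)/R_B + (V_CC−0.2−V_E)/R_C, giving V_E = 0.376 V.
I_C = (V_CC − 0.2 − V_E)/R_C = (11.8 − 0.376)/10 = 1.14 mA.
Check: I_B = (4.1 − 0.376)/15 = 0.248 mA, and β·I_B = 24.8 mA > I_C, confirming saturation.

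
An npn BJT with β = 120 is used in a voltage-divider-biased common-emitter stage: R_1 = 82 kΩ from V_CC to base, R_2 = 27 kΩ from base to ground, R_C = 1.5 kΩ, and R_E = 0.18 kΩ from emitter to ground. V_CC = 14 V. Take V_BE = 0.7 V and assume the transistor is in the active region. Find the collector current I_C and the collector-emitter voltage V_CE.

Thevenize the base divider: V_Th = V_CC·R_2/(R_1+R_2) = 14×27/109 = 3.47 V, R_Th = R_1‖R_2 = 20.3 kΩ.
Base-emitter loop: V_Th = I_B·R_Th + V_BE + (β+1)I_B·R_E, so I_B = (3.47 − 0.7) / (20.3 + 121×0.18) = 0.0658 mA.
I_C = β·I_B = 120×0.0658 = 7.89 mA, and I_E = (β+1)I_B = 7.96 mA.
V_CE = V_CC − I_C·R_C − I_E·R_E = 14 − 7.89×1.5 − 7.96×0.18 = 0.731 V.
V_CE = 0.731 V > 0.2 V confirms active-region operation.

I_C ≈ 7.9 mA, V_CE ≈ 0.73 V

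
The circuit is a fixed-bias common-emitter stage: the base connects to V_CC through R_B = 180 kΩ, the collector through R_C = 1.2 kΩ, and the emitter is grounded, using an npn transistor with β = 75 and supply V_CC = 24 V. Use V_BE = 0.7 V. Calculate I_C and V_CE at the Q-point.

I_C ≈ 9.7 mA, V_CE ≈ 12 V

Base loop: V_CC = I_B·R_B + V_BE, so I_B = (24 − 0.7)/180 kΩ = 0.129 mA.
In the active region I_C = β·I_B = 75 × 0.129 = 9.71 mA.
Collector loop: V_CE = V_CC − I_C·R_C = 24 − 9.71×1.2 = 12.3 V.
Since V_CE = 12.3 V > V_CE(sat) ≈ 0.2 V, the transistor is in the active region as assumed.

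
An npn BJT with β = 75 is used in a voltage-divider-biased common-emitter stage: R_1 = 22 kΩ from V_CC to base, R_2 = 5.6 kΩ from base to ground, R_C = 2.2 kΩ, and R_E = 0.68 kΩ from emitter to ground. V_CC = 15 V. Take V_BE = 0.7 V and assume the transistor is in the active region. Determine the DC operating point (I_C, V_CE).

I_C ≈ 3.1 mA, V_CE ≈ 6 V

Thevenize the base divider: V_Th = V_CC·R_2/(R_1+R_2) = 15×5.6/27.6 = 3.04 V, R_Th = R_1‖R_2 = 4.46 kΩ.
Base-emitter loop: V_Th = I_B·R_Th + V_BE + (β+1)I_B·R_E, so I_B = (3.04 − 0.7) / (4.46 + 76×0.68) = 0.0417 mA.
I_C = β·I_B = 75×0.0417 = 3.13 mA, and I_E = (β+1)I_B = 3.17 mA.
V_CE = V_CC − I_C·R_C − I_E·R_E = 15 − 3.13×2.2 − 3.17×0.68 = 5.96 V.
V_CE = 5.96 V > 0.2 V confirms active-region operation.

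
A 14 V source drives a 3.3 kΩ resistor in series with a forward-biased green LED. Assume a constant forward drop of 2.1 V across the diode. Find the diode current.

I ≈ 3.6 mA

KVL around the loop: 14 = V_D + I·R = 2.1 + I × 3.3 kΩ.
So I = (14 − 2.1) / 3.3 kΩ = 11.9 / 3.3 = 3.61 mA.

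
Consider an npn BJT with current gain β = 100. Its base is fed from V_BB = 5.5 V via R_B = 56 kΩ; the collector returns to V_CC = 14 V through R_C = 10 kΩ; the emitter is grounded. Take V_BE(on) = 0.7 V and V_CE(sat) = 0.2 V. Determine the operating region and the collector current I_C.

Assume active: I_B = (5.5 − 0.7)/56 = 0.0857 mA, giving I_C = β·I_B = 8.57 mA.
But then V_CE = 14 − 8.57×10 = -71.7 V < V_CE(sat) = 0.2 V — impossible in the active region.
So the transistor is saturated. With V_CE = 0.2 V, I_C = (V_CC − 0.2)/R_C = 13.8/10 = 1.38 mA.
Check: β·I_B = 8.57 mA > I_C = 1.38 mA, confirming saturation.

saturation; I_C ≈ 1.4 mA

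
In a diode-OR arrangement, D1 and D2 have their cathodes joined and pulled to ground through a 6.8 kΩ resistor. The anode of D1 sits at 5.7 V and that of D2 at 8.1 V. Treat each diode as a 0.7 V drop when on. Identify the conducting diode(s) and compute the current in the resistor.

Only D2 conducts; I_R ≈ 1.1 mA

Assume both conduct. Then node N would need to be at both 5.7−0.7 = 5 V and 8.1−0.7 = 7.4 V, which is impossible.
Assume only D2 conducts: V_N = 8.1 − 0.7 = 7.4 V, so I_R = 7.4/6.8 = 1.09 mA.
Check D1: its anode-to-cathode voltage is 5.7 − 7.4 = -1.7 V < 0.7 V, so it is off. The assumption is consistent.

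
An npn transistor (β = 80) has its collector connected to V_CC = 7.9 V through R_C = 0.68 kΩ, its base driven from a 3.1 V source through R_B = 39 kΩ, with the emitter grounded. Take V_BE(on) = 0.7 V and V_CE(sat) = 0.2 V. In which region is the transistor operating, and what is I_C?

Assume active. Base-emitter loop: I_B = (V_BB − V_BE)/R_B = (3.1 − 0.7)/39 = 0.0615 mA.
I_C = β·I_B = 80×0.0615 = 4.92 mA.
V_CE = V_CC − I_C·R_C = 7.9 − 4.92×0.68 = 4.55 V > V_CE(sat), so the active-region assumption holds.

active; I_C ≈ 4.9 mA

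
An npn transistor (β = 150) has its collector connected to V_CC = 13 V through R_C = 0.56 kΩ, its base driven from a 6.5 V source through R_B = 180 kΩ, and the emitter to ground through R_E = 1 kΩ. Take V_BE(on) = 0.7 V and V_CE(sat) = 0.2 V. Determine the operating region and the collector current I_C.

active; I_C ≈ 2.6 mA

Assume active. Base-emitter loop: I_B = (V_BB − V_BE)/(R_B + (β+1)R_E) = (6.5 − 0.7)/(180 + 151×1) = 0.0175 mA.
I_C = β·I_B = 150×0.0175 = 2.63 mA.
V_CE = V_CC − I_C·R_C − I_E·R_E = 13 − 2.63×0.56 − 2.65×1 = 8.88 V > V_CE(sat), so the active-region assumption holds.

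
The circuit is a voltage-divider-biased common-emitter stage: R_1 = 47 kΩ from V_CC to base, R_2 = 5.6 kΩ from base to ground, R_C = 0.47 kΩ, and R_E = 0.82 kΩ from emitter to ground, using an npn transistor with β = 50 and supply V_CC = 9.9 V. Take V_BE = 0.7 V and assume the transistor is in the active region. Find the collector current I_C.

Thevenize the base divider: V_Th = V_CC·R_2/(R_1+R_2) = 9.9×5.6/52.6 = 1.05 V, R_Th = R_1‖R_2 = 5 kΩ.
Base-emitter loop: V_Th = I_B·R_Th + V_BE + (β+1)I_B·R_E, so I_B = (1.05 − 0.7) / (5 + 51×0.82) = 0.00756 mA.
I_C = β·I_B = 50×0.00756 = 0.378 mA, and I_E = (β+1)I_B = 0.386 mA.
V_CE = V_CC − I_C·R_C − I_E·R_E = 9.9 − 0.378×0.47 − 0.386×0.82 = 9.41 V.
V_CE = 9.41 V > 0.2 V confirms active-region operation.

I_C ≈ 0.38 mA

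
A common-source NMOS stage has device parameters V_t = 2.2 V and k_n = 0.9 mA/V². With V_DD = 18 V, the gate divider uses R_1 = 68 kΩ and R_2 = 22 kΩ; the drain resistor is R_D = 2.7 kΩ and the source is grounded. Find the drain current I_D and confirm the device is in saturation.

I_D ≈ 2.2 mA

V_G = V_DD·R_2/(R_1+R_2) = 18×22/90 = 4.4 V. With the source grounded, V_GS = V_G = 4.4 V.
Assume saturation: I_D = (k_n/2)(V_GS − V_t)² = (0.9/2)×(4.4 − 2.2)² = 0.45×2.2² = 2.18 mA.
V_DS = V_DD − I_D·R_D = 18 − 2.18×2.7 = 12.1 V.
Saturation requires V_DS ≥ V_GS − V_t = 2.2 V; 12.1 ≥ 2.2 ✓.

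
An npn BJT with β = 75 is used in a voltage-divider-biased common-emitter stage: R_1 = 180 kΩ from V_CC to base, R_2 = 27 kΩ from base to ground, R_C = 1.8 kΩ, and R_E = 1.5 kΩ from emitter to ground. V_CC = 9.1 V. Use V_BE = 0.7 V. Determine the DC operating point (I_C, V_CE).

I_C ≈ 0.27 mA, V_CE ≈ 8.2 V

Thevenize the base divider: V_Th = V_CC·R_2/(R_1+R_2) = 9.1×27/207 = 1.19 V, R_Th = R_1‖R_2 = 23.5 kΩ.
Base-emitter loop: V_Th = I_B·R_Th + V_BE + (β+1)I_B·R_E, so I_B = (1.19 − 0.7) / (23.5 + 76×1.5) = 0.00354 mA.
I_C = β·I_B = 75×0.00354 = 0.266 mA, and I_E = (β+1)I_B = 0.269 mA.
V_CE = V_CC − I_C·R_C − I_E·R_E = 9.1 − 0.266×1.8 − 0.269×1.5 = 8.22 V.
V_CE = 8.22 V > 0.2 V confirms active-region operation.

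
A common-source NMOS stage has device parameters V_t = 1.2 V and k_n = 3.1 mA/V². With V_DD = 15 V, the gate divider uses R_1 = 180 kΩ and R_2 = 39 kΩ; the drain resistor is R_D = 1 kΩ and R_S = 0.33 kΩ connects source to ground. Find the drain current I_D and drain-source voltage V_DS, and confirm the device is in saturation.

I_D ≈ 1.5 mA, V_DS ≈ 13 V

V_G = V_DD·R_2/(R_1+R_2) = 15×39/219 = 2.67 V.
Assume saturation: I_D = (k_n/2)(V_GS − V_t)² with V_GS = V_G − I_D·R_S = 2.67 − 0.33·I_D.
Substituting gives 0.169·I_D² − 2.51·I_D + 3.36 = 0, with roots I_D = 1.49 or 13.4 mA.
The root I_D = 13.4 mA gives V_GS = -1.74 V ≤ V_t, so take I_D = 1.49 mA.
Then V_GS = 2.18 V and V_DS = V_DD − I_D(R_D+R_S) = 15 − 1.49×1.33 = 13 V.
Saturation requires V_DS ≥ V_GS − V_t = 0.98 V; 13 ≥ 0.98 ✓.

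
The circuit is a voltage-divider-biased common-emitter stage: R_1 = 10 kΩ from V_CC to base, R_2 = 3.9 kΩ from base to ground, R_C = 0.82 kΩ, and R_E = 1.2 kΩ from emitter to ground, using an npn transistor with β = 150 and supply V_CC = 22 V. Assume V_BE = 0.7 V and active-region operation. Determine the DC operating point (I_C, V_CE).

I_C ≈ 4.5 mA, V_CE ≈ 13 V

Thevenize the base divider: V_Th = V_CC·R_2/(R_1+R_2) = 22×3.9/13.9 = 6.17 V, R_Th = R_1‖R_2 = 2.81 kΩ.
Base-emitter loop: V_Th = I_B·R_Th + V_BE + (β+1)I_B·R_E, so I_B = (6.17 − 0.7) / (2.81 + 151×1.2) = 0.0297 mA.
I_C = β·I_B = 150×0.0297 = 4.46 mA, and I_E = (β+1)I_B = 4.49 mA.
V_CE = V_CC − I_C·R_C − I_E·R_E = 22 − 4.46×0.82 − 4.49×1.2 = 13 V.
V_CE = 13 V > 0.2 V confirms active-region operation.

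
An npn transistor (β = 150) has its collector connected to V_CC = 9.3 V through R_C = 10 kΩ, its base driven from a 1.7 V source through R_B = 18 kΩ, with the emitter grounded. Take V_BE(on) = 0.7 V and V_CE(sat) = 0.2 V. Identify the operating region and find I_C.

Assume active: I_B = (1.7 − 0.7)/18 = 0.0556 mA, giving I_C = β·I_B = 8.33 mA.
But then V_CE = 9.3 − 8.33×10 = -74 V < V_CE(sat) = 0.2 V — impossible in the active region.
So the transistor is saturated. With V_CE = 0.2 V, I_C = (V_CC − 0.2)/R_C = 9.1/10 = 0.91 mA.
Check: β·I_B = 8.33 mA > I_C = 0.91 mA, confirming saturation.

saturation; I_C ≈ 0.91 mA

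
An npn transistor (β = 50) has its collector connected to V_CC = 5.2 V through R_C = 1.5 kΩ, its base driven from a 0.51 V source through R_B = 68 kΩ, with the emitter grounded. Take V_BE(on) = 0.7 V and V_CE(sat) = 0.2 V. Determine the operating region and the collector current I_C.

cutoff; I_C ≈ 0

V_BB = 0.51 V ≤ V_BE(on) = 0.7 V, so the base-emitter junction is not forward biased.
The transistor is in cutoff: I_B = I_C = 0.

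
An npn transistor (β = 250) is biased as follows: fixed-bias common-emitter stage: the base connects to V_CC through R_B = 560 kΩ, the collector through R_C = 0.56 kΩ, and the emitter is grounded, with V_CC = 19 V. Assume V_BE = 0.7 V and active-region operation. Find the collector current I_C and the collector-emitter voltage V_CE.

I_C ≈ 8.2 mA, V_CE ≈ 14 V

Base loop: V_CC = I_B·R_B + V_BE, so I_B = (19 − 0.7)/560 kΩ = 0.0327 mA.
In the active region I_C = β·I_B = 250 × 0.0327 = 8.17 mA.
Collector loop: V_CE = V_CC − I_C·R_C = 19 − 8.17×0.56 = 14.4 V.
Since V_CE = 14.4 V > V_CE(sat) ≈ 0.2 V, the transistor is in the active region as assumed.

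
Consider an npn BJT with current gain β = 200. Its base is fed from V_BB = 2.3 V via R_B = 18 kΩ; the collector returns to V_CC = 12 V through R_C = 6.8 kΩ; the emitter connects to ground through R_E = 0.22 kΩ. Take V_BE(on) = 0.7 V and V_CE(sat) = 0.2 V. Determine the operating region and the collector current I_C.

saturation; I_C ≈ 1.7 mA

Assume active: I_B = (2.3 − 0.7)/(18 + 201×0.22) = 0.0257 mA, I_C = β·I_B = 5.14 mA.
Then V_CE = 12 − 5.14×6.8 − 5.17×0.22 = -24.1 V < 0.2 V — the active assumption fails.
Re-solve with V_CE = 0.2 V. KCL at the emitter: V_E/R_E = (V_BB−0.7−V_E)/R_B + (V_CC−0.2−V_E)/R_C, giving V_E = 0.384 V.
I_C = (V_CC − 0.2 − V_E)/R_C = (11.8 − 0.384)/6.8 = 1.68 mA.
Check: I_B = (1.6 − 0.384)/18 = 0.0675 mA, and β·I_B = 13.5 mA > I_C, confirming saturation.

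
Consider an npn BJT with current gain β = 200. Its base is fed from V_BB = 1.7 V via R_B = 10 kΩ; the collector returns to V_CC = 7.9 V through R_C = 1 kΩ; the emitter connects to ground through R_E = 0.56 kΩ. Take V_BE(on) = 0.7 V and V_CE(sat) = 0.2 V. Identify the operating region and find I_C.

Assume active. Base-emitter loop: I_B = (V_BB − V_BE)/(R_B + (β+1)R_E) = (1.7 − 0.7)/(10 + 201×0.56) = 0.00816 mA.
I_C = β·I_B = 200×0.00816 = 1.63 mA.
V_CE = V_CC − I_C·R_C − I_E·R_E = 7.9 − 1.63×1 − 1.64×0.56 = 5.35 V > V_CE(sat), so the active-region assumption holds.

active; I_C ≈ 1.6 mA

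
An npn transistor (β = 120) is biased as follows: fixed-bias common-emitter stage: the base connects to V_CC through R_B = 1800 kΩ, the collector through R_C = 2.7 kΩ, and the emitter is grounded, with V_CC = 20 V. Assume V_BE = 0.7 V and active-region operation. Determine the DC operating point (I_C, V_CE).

Base loop: V_CC = I_B·R_B + V_BE, so I_B = (20 − 0.7)/1800 kΩ = 0.0107 mA.
In the active region I_C = β·I_B = 120 × 0.0107 = 1.29 mA.
Collector loop: V_CE = V_CC − I_C·R_C = 20 − 1.29×2.7 = 16.5 V.
Since V_CE = 16.5 V > V_CE(sat) ≈ 0.2 V, the transistor is in the active region as assumed.

I_C ≈ 1.3 mA, V_CE ≈ 17 V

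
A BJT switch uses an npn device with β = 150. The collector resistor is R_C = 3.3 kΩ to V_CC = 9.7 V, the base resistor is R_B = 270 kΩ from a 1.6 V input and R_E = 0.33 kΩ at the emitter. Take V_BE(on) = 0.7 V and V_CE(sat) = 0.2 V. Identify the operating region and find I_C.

Assume active. Base-emitter loop: I_B = (V_BB − V_BE)/(R_B + (β+1)R_E) = (1.6 − 0.7)/(270 + 151×0.33) = 0.00281 mA.
I_C = β·I_B = 150×0.00281 = 0.422 mA.
V_CE = V_CC − I_C·R_C − I_E·R_E = 9.7 − 0.422×3.3 − 0.425×0.33 = 8.17 V > V_CE(sat), so the active-region assumption holds.

active; I_C ≈ 0.42 mA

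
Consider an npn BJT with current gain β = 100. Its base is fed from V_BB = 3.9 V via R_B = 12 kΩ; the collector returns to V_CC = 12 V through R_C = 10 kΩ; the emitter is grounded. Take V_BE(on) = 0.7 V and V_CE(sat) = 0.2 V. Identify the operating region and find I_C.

saturation; I_C ≈ 1.2 mA

Assume active: I_B = (3.9 − 0.7)/12 = 0.267 mA, giving I_C = β·I_B = 26.7 mA.
But then V_CE = 12 − 26.7×10 = -255 V < V_CE(sat) = 0.2 V — impossible in the active region.
So the transistor is saturated. With V_CE = 0.2 V, I_C = (V_CC − 0.2)/R_C = 11.8/10 = 1.18 mA.
Check: β·I_B = 26.7 mA > I_C = 1.18 mA, confirming saturation.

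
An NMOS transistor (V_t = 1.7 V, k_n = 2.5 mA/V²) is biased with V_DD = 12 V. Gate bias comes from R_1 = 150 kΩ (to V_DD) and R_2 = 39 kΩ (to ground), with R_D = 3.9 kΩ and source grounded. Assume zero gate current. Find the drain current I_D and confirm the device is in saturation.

V_G = V_DD·R_2/(R_1+R_2) = 12×39/189 = 2.48 V. With the source grounded, V_GS = V_G = 2.48 V.
Assume saturation: I_D = (k_n/2)(V_GS − V_t)² = (2.5/2)×(2.48 − 1.7)² = 1.25×0.776² = 0.753 mA.
V_DS = V_DD − I_D·R_D = 12 − 0.753×3.9 = 9.06 V.
Saturation requires V_DS ≥ V_GS − V_t = 0.776 V; 9.06 ≥ 0.776 ✓.

I_D ≈ 0.75 mA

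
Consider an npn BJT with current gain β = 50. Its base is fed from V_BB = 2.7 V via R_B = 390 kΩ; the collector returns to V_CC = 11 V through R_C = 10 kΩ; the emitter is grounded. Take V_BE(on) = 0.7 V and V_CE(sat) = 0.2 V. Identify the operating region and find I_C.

active; I_C ≈ 0.26 mA

Assume active. Base-emitter loop: I_B = (V_BB − V_BE)/R_B = (2.7 − 0.7)/390 = 0.00513 mA.
I_C = β·I_B = 50×0.00513 = 0.256 mA.
V_CE = V_CC − I_C·R_C = 11 − 0.256×10 = 8.44 V > V_CE(sat), so the active-region assumption holds.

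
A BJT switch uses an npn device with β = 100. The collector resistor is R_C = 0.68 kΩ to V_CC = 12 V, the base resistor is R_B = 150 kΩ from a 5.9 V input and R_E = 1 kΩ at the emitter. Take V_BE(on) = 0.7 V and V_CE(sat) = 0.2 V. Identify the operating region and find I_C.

Assume active. Base-emitter loop: I_B = (V_BB − V_BE)/(R_B + (β+1)R_E) = (5.9 − 0.7)/(150 + 101×1) = 0.0207 mA.
I_C = β·I_B = 100×0.0207 = 2.07 mA.
V_CE = V_CC − I_C·R_C − I_E·R_E = 12 − 2.07×0.68 − 2.09×1 = 8.5 V > V_CE(sat), so the active-region assumption holds.

active; I_C ≈ 2.1 mA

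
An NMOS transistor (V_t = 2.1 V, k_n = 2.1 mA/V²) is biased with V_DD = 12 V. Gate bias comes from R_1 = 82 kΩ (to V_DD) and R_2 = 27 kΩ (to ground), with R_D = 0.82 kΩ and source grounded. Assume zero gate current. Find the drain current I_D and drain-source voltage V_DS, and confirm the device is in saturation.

V_G = V_DD·R_2/(R_1+R_2) = 12×27/109 = 2.97 V. With the source grounded, V_GS = V_G = 2.97 V.
Assume saturation: I_D = (k_n/2)(V_GS − V_t)² = (2.1/2)×(2.97 − 2.1)² = 1.05×0.872² = 0.799 mA.
V_DS = V_DD − I_D·R_D = 12 − 0.799×0.82 = 11.3 V.
Saturation requires V_DS ≥ V_GS − V_t = 0.872 V; 11.3 ≥ 0.872 ✓.

I_D ≈ 0.8 mA, V_DS ≈ 11 V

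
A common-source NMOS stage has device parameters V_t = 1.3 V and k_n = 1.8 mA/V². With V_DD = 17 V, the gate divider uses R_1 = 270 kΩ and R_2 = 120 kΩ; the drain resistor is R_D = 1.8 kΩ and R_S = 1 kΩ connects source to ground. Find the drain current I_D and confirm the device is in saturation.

V_G = V_DD·R_2/(R_1+R_2) = 17×120/390 = 5.23 V.
Assume saturation: I_D = (k_n/2)(V_GS − V_t)² with V_GS = V_G − I_D·R_S = 5.23 − 1·I_D.
Substituting gives 0.9·I_D² − 8.08·I_D + 13.9 = 0, with roots I_D = 2.32 or 6.65 mA.
The root I_D = 6.65 mA gives V_GS = -1.42 V ≤ V_t, so take I_D = 2.32 mA.
Then V_GS = 2.91 V and V_DS = V_DD − I_D(R_D+R_S) = 17 − 2.32×2.8 = 10.5 V.
Saturation requires V_DS ≥ V_GS − V_t = 1.61 V; 10.5 ≥ 1.61 ✓.

I_D ≈ 2.3 mA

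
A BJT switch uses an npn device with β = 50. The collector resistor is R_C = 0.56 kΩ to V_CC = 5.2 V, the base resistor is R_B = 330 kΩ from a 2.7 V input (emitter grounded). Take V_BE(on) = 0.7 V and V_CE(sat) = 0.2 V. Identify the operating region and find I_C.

active; I_C ≈ 0.3 mA

Assume active. Base-emitter loop: I_B = (V_BB − V_BE)/R_B = (2.7 − 0.7)/330 = 0.00606 mA.
I_C = β·I_B = 50×0.00606 = 0.303 mA.
V_CE = V_CC − I_C·R_C = 5.2 − 0.303×0.56 = 5.03 V > V_CE(sat), so the active-region assumption holds.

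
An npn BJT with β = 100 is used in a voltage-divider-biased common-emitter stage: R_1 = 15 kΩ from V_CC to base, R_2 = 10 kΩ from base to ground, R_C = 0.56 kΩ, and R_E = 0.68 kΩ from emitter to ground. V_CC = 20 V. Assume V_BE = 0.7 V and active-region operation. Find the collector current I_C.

Thevenize the base divider: V_Th = V_CC·R_2/(R_1+R_2) = 20×10/25 = 8 V, R_Th = R_1‖R_2 = 6 kΩ.
Base-emitter loop: V_Th = I_B·R_Th + V_BE + (β+1)I_B·R_E, so I_B = (8 − 0.7) / (6 + 101×0.68) = 0.0978 mA.
I_C = β·I_B = 100×0.0978 = 9.78 mA, and I_E = (β+1)I_B = 9.87 mA.
V_CE = V_CC − I_C·R_C − I_E·R_E = 20 − 9.78×0.56 − 9.87×0.68 = 7.81 V.
V_CE = 7.81 V > 0.2 V confirms active-region operation.

I_C ≈ 9.8 mA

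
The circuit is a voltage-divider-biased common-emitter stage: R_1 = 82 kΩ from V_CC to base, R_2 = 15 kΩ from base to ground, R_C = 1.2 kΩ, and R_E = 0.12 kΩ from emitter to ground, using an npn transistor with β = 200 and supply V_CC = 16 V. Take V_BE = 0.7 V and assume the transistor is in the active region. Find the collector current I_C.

Thevenize the base divider: V_Th = V_CC·R_2/(R_1+R_2) = 16×15/97 = 2.47 V, R_Th = R_1‖R_2 = 12.7 kΩ.
Base-emitter loop: V_Th = I_B·R_Th + V_BE + (β+1)I_B·R_E, so I_B = (2.47 − 0.7) / (12.7 + 201×0.12) = 0.0482 mA.
I_C = β·I_B = 200×0.0482 = 9.64 mA, and I_E = (β+1)I_B = 9.69 mA.
V_CE = V_CC − I_C·R_C − I_E·R_E = 16 − 9.64×1.2 − 9.69×0.12 = 3.27 V.
V_CE = 3.27 V > 0.2 V confirms active-region operation.

I_C ≈ 9.6 mA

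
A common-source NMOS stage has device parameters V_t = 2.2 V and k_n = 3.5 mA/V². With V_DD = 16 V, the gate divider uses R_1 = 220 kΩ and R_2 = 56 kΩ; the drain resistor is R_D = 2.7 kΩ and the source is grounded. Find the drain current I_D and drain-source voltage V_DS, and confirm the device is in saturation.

V_G = V_DD·R_2/(R_1+R_2) = 16×56/276 = 3.25 V. With the source grounded, V_GS = V_G = 3.25 V.
Assume saturation: I_D = (k_n/2)(V_GS − V_t)² = (3.5/2)×(3.25 − 2.2)² = 1.75×1.05² = 1.92 mA.
V_DS = V_DD − I_D·R_D = 16 − 1.92×2.7 = 10.8 V.
Saturation requires V_DS ≥ V_GS − V_t = 1.05 V; 10.8 ≥ 1.05 ✓.

I_D ≈ 1.9 mA, V_DS ≈ 11 V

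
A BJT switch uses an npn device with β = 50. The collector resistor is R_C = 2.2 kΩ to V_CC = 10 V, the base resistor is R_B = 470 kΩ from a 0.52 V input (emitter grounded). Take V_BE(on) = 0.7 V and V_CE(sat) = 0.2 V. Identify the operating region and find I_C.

V_BB = 0.52 V ≤ V_BE(on) = 0.7 V, so the base-emitter junction is not forward biased.
The transistor is in cutoff: I_B = I_C = 0.

cutoff; I_C ≈ 0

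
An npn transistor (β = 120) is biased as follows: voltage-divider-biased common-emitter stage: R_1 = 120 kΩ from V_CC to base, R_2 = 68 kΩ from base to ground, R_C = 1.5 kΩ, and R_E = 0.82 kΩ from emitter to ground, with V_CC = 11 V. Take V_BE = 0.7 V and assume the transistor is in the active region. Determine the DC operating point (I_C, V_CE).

Thevenize the base divider: V_Th = V_CC·R_2/(R_1+R_2) = 11×68/188 = 3.98 V, R_Th = R_1‖R_2 = 43.4 kΩ.
Base-emitter loop: V_Th = I_B·R_Th + V_BE + (β+1)I_B·R_E, so I_B = (3.98 − 0.7) / (43.4 + 121×0.82) = 0.023 mA.
I_C = β·I_B = 120×0.023 = 2.76 mA, and I_E = (β+1)I_B = 2.78 mA.
V_CE = V_CC − I_C·R_C − I_E·R_E = 11 − 2.76×1.5 − 2.78×0.82 = 4.58 V.
V_CE = 4.58 V > 0.2 V confirms active-region operation.

I_C ≈ 2.8 mA, V_CE ≈ 4.6 V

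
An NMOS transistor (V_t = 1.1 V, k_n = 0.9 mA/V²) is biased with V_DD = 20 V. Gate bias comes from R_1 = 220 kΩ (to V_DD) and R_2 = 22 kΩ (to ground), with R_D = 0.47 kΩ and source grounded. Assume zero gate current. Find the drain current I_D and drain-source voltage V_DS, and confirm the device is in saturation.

I_D ≈ 0.23 mA, V_DS ≈ 20 V

V_G = V_DD·R_2/(R_1+R_2) = 20×22/242 = 1.82 V. With the source grounded, V_GS = V_G = 1.82 V.
Assume saturation: I_D = (k_n/2)(V_GS − V_t)² = (0.9/2)×(1.82 − 1.1)² = 0.45×0.718² = 0.232 mA.
V_DS = V_DD − I_D·R_D = 20 − 0.232×0.47 = 19.9 V.
Saturation requires V_DS ≥ V_GS − V_t = 0.718 V; 19.9 ≥ 0.718 ✓.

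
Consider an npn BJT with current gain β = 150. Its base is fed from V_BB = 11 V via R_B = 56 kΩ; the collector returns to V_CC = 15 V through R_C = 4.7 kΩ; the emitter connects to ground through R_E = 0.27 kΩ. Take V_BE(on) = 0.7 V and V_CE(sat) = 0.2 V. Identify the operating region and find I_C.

Assume active: I_B = (11 − 0.7)/(56 + 151×0.27) = 0.106 mA, I_C = β·I_B = 16 mA.
Then V_CE = 15 − 16×4.7 − 16.1×0.27 = -64.4 V < 0.2 V — the active assumption fails.
Re-solve with V_CE = 0.2 V. KCL at the emitter: V_E/R_E = (V_BB−0.7−V_E)/R_B + (V_CC−0.2−V_E)/R_C, giving V_E = 0.847 V.
I_C = (V_CC − 0.2 − V_E)/R_C = (14.8 − 0.847)/4.7 = 2.97 mA.
Check: I_B = (10.3 − 0.847)/56 = 0.169 mA, and β·I_B = 25.3 mA > I_C, confirming saturation.

saturation; I_C ≈ 3 mA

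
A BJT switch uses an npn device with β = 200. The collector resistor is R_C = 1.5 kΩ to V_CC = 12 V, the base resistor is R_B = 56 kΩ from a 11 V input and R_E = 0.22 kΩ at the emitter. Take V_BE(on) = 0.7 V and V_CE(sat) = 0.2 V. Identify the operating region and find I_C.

saturation; I_C ≈ 6.8 mA

Assume active: I_B = (11 − 0.7)/(56 + 201×0.22) = 0.103 mA, I_C = β·I_B = 20.6 mA.
Then V_CE = 12 − 20.6×1.5 − 20.7×0.22 = -23.4 V < 0.2 V — the active assumption fails.
Re-solve with V_CE = 0.2 V. KCL at the emitter: V_E/R_E = (V_BB−0.7−V_E)/R_B + (V_CC−0.2−V_E)/R_C, giving V_E = 1.54 V.
I_C = (V_CC − 0.2 − V_E)/R_C = (11.8 − 1.54)/1.5 = 6.84 mA.
Check: I_B = (10.3 − 1.54)/56 = 0.156 mA, and β·I_B = 31.3 mA > I_C, confirming saturation.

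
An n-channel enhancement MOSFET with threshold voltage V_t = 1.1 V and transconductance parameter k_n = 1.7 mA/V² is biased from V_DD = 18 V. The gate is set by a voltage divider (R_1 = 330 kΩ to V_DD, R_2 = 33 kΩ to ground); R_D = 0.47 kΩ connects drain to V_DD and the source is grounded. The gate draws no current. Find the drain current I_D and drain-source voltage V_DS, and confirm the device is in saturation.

V_G = V_DD·R_2/(R_1+R_2) = 18×33/363 = 1.64 V. With the source grounded, V_GS = V_G = 1.64 V.
Assume saturation: I_D = (k_n/2)(V_GS − V_t)² = (1.7/2)×(1.64 − 1.1)² = 0.85×0.536² = 0.245 mA.
V_DS = V_DD − I_D·R_D = 18 − 0.245×0.47 = 17.9 V.
Saturation requires V_DS ≥ V_GS − V_t = 0.536 V; 17.9 ≥ 0.536 ✓.

I_D ≈ 0.24 mA, V_DS ≈ 18 V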